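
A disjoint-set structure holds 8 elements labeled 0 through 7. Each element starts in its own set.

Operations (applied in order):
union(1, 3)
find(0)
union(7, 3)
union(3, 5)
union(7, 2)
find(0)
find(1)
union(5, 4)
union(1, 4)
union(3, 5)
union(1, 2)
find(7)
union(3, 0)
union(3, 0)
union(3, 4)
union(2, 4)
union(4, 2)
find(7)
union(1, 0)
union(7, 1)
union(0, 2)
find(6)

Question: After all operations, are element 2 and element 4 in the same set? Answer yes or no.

Step 1: union(1, 3) -> merged; set of 1 now {1, 3}
Step 2: find(0) -> no change; set of 0 is {0}
Step 3: union(7, 3) -> merged; set of 7 now {1, 3, 7}
Step 4: union(3, 5) -> merged; set of 3 now {1, 3, 5, 7}
Step 5: union(7, 2) -> merged; set of 7 now {1, 2, 3, 5, 7}
Step 6: find(0) -> no change; set of 0 is {0}
Step 7: find(1) -> no change; set of 1 is {1, 2, 3, 5, 7}
Step 8: union(5, 4) -> merged; set of 5 now {1, 2, 3, 4, 5, 7}
Step 9: union(1, 4) -> already same set; set of 1 now {1, 2, 3, 4, 5, 7}
Step 10: union(3, 5) -> already same set; set of 3 now {1, 2, 3, 4, 5, 7}
Step 11: union(1, 2) -> already same set; set of 1 now {1, 2, 3, 4, 5, 7}
Step 12: find(7) -> no change; set of 7 is {1, 2, 3, 4, 5, 7}
Step 13: union(3, 0) -> merged; set of 3 now {0, 1, 2, 3, 4, 5, 7}
Step 14: union(3, 0) -> already same set; set of 3 now {0, 1, 2, 3, 4, 5, 7}
Step 15: union(3, 4) -> already same set; set of 3 now {0, 1, 2, 3, 4, 5, 7}
Step 16: union(2, 4) -> already same set; set of 2 now {0, 1, 2, 3, 4, 5, 7}
Step 17: union(4, 2) -> already same set; set of 4 now {0, 1, 2, 3, 4, 5, 7}
Step 18: find(7) -> no change; set of 7 is {0, 1, 2, 3, 4, 5, 7}
Step 19: union(1, 0) -> already same set; set of 1 now {0, 1, 2, 3, 4, 5, 7}
Step 20: union(7, 1) -> already same set; set of 7 now {0, 1, 2, 3, 4, 5, 7}
Step 21: union(0, 2) -> already same set; set of 0 now {0, 1, 2, 3, 4, 5, 7}
Step 22: find(6) -> no change; set of 6 is {6}
Set of 2: {0, 1, 2, 3, 4, 5, 7}; 4 is a member.

Answer: yes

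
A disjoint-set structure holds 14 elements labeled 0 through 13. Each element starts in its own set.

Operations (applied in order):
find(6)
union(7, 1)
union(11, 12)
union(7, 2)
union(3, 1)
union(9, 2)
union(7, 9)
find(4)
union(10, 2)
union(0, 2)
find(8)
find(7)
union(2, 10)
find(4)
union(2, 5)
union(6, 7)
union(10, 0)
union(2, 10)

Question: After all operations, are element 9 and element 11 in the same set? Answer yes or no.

Step 1: find(6) -> no change; set of 6 is {6}
Step 2: union(7, 1) -> merged; set of 7 now {1, 7}
Step 3: union(11, 12) -> merged; set of 11 now {11, 12}
Step 4: union(7, 2) -> merged; set of 7 now {1, 2, 7}
Step 5: union(3, 1) -> merged; set of 3 now {1, 2, 3, 7}
Step 6: union(9, 2) -> merged; set of 9 now {1, 2, 3, 7, 9}
Step 7: union(7, 9) -> already same set; set of 7 now {1, 2, 3, 7, 9}
Step 8: find(4) -> no change; set of 4 is {4}
Step 9: union(10, 2) -> merged; set of 10 now {1, 2, 3, 7, 9, 10}
Step 10: union(0, 2) -> merged; set of 0 now {0, 1, 2, 3, 7, 9, 10}
Step 11: find(8) -> no change; set of 8 is {8}
Step 12: find(7) -> no change; set of 7 is {0, 1, 2, 3, 7, 9, 10}
Step 13: union(2, 10) -> already same set; set of 2 now {0, 1, 2, 3, 7, 9, 10}
Step 14: find(4) -> no change; set of 4 is {4}
Step 15: union(2, 5) -> merged; set of 2 now {0, 1, 2, 3, 5, 7, 9, 10}
Step 16: union(6, 7) -> merged; set of 6 now {0, 1, 2, 3, 5, 6, 7, 9, 10}
Step 17: union(10, 0) -> already same set; set of 10 now {0, 1, 2, 3, 5, 6, 7, 9, 10}
Step 18: union(2, 10) -> already same set; set of 2 now {0, 1, 2, 3, 5, 6, 7, 9, 10}
Set of 9: {0, 1, 2, 3, 5, 6, 7, 9, 10}; 11 is not a member.

Answer: no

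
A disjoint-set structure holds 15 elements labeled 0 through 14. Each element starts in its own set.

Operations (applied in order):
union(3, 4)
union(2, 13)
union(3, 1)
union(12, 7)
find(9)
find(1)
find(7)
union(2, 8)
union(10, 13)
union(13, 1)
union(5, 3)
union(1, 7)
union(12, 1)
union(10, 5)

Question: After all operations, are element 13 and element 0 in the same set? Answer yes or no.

Step 1: union(3, 4) -> merged; set of 3 now {3, 4}
Step 2: union(2, 13) -> merged; set of 2 now {2, 13}
Step 3: union(3, 1) -> merged; set of 3 now {1, 3, 4}
Step 4: union(12, 7) -> merged; set of 12 now {7, 12}
Step 5: find(9) -> no change; set of 9 is {9}
Step 6: find(1) -> no change; set of 1 is {1, 3, 4}
Step 7: find(7) -> no change; set of 7 is {7, 12}
Step 8: union(2, 8) -> merged; set of 2 now {2, 8, 13}
Step 9: union(10, 13) -> merged; set of 10 now {2, 8, 10, 13}
Step 10: union(13, 1) -> merged; set of 13 now {1, 2, 3, 4, 8, 10, 13}
Step 11: union(5, 3) -> merged; set of 5 now {1, 2, 3, 4, 5, 8, 10, 13}
Step 12: union(1, 7) -> merged; set of 1 now {1, 2, 3, 4, 5, 7, 8, 10, 12, 13}
Step 13: union(12, 1) -> already same set; set of 12 now {1, 2, 3, 4, 5, 7, 8, 10, 12, 13}
Step 14: union(10, 5) -> already same set; set of 10 now {1, 2, 3, 4, 5, 7, 8, 10, 12, 13}
Set of 13: {1, 2, 3, 4, 5, 7, 8, 10, 12, 13}; 0 is not a member.

Answer: no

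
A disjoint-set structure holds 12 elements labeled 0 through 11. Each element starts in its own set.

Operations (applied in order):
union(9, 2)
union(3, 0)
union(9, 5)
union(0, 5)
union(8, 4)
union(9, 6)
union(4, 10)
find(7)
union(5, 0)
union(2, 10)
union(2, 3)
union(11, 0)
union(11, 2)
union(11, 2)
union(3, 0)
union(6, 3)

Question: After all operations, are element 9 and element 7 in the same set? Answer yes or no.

Step 1: union(9, 2) -> merged; set of 9 now {2, 9}
Step 2: union(3, 0) -> merged; set of 3 now {0, 3}
Step 3: union(9, 5) -> merged; set of 9 now {2, 5, 9}
Step 4: union(0, 5) -> merged; set of 0 now {0, 2, 3, 5, 9}
Step 5: union(8, 4) -> merged; set of 8 now {4, 8}
Step 6: union(9, 6) -> merged; set of 9 now {0, 2, 3, 5, 6, 9}
Step 7: union(4, 10) -> merged; set of 4 now {4, 8, 10}
Step 8: find(7) -> no change; set of 7 is {7}
Step 9: union(5, 0) -> already same set; set of 5 now {0, 2, 3, 5, 6, 9}
Step 10: union(2, 10) -> merged; set of 2 now {0, 2, 3, 4, 5, 6, 8, 9, 10}
Step 11: union(2, 3) -> already same set; set of 2 now {0, 2, 3, 4, 5, 6, 8, 9, 10}
Step 12: union(11, 0) -> merged; set of 11 now {0, 2, 3, 4, 5, 6, 8, 9, 10, 11}
Step 13: union(11, 2) -> already same set; set of 11 now {0, 2, 3, 4, 5, 6, 8, 9, 10, 11}
Step 14: union(11, 2) -> already same set; set of 11 now {0, 2, 3, 4, 5, 6, 8, 9, 10, 11}
Step 15: union(3, 0) -> already same set; set of 3 now {0, 2, 3, 4, 5, 6, 8, 9, 10, 11}
Step 16: union(6, 3) -> already same set; set of 6 now {0, 2, 3, 4, 5, 6, 8, 9, 10, 11}
Set of 9: {0, 2, 3, 4, 5, 6, 8, 9, 10, 11}; 7 is not a member.

Answer: no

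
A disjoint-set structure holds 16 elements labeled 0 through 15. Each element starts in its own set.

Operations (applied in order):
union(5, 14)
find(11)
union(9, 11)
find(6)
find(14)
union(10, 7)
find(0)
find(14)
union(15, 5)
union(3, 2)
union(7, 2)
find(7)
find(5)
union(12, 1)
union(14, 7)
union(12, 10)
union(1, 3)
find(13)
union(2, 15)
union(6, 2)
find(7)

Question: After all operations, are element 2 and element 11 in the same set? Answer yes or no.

Step 1: union(5, 14) -> merged; set of 5 now {5, 14}
Step 2: find(11) -> no change; set of 11 is {11}
Step 3: union(9, 11) -> merged; set of 9 now {9, 11}
Step 4: find(6) -> no change; set of 6 is {6}
Step 5: find(14) -> no change; set of 14 is {5, 14}
Step 6: union(10, 7) -> merged; set of 10 now {7, 10}
Step 7: find(0) -> no change; set of 0 is {0}
Step 8: find(14) -> no change; set of 14 is {5, 14}
Step 9: union(15, 5) -> merged; set of 15 now {5, 14, 15}
Step 10: union(3, 2) -> merged; set of 3 now {2, 3}
Step 11: union(7, 2) -> merged; set of 7 now {2, 3, 7, 10}
Step 12: find(7) -> no change; set of 7 is {2, 3, 7, 10}
Step 13: find(5) -> no change; set of 5 is {5, 14, 15}
Step 14: union(12, 1) -> merged; set of 12 now {1, 12}
Step 15: union(14, 7) -> merged; set of 14 now {2, 3, 5, 7, 10, 14, 15}
Step 16: union(12, 10) -> merged; set of 12 now {1, 2, 3, 5, 7, 10, 12, 14, 15}
Step 17: union(1, 3) -> already same set; set of 1 now {1, 2, 3, 5, 7, 10, 12, 14, 15}
Step 18: find(13) -> no change; set of 13 is {13}
Step 19: union(2, 15) -> already same set; set of 2 now {1, 2, 3, 5, 7, 10, 12, 14, 15}
Step 20: union(6, 2) -> merged; set of 6 now {1, 2, 3, 5, 6, 7, 10, 12, 14, 15}
Step 21: find(7) -> no change; set of 7 is {1, 2, 3, 5, 6, 7, 10, 12, 14, 15}
Set of 2: {1, 2, 3, 5, 6, 7, 10, 12, 14, 15}; 11 is not a member.

Answer: no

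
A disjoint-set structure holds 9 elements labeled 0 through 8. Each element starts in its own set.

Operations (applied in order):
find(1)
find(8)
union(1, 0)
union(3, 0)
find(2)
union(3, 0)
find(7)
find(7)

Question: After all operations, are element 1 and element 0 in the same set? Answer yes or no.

Step 1: find(1) -> no change; set of 1 is {1}
Step 2: find(8) -> no change; set of 8 is {8}
Step 3: union(1, 0) -> merged; set of 1 now {0, 1}
Step 4: union(3, 0) -> merged; set of 3 now {0, 1, 3}
Step 5: find(2) -> no change; set of 2 is {2}
Step 6: union(3, 0) -> already same set; set of 3 now {0, 1, 3}
Step 7: find(7) -> no change; set of 7 is {7}
Step 8: find(7) -> no change; set of 7 is {7}
Set of 1: {0, 1, 3}; 0 is a member.

Answer: yes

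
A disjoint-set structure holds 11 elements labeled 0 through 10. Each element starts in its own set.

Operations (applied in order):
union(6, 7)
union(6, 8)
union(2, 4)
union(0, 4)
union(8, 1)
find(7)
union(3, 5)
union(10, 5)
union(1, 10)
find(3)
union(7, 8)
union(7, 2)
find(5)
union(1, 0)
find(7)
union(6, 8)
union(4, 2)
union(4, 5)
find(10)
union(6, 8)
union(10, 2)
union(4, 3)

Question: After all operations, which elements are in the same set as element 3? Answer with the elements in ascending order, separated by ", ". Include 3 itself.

Answer: 0, 1, 2, 3, 4, 5, 6, 7, 8, 10

Derivation:
Step 1: union(6, 7) -> merged; set of 6 now {6, 7}
Step 2: union(6, 8) -> merged; set of 6 now {6, 7, 8}
Step 3: union(2, 4) -> merged; set of 2 now {2, 4}
Step 4: union(0, 4) -> merged; set of 0 now {0, 2, 4}
Step 5: union(8, 1) -> merged; set of 8 now {1, 6, 7, 8}
Step 6: find(7) -> no change; set of 7 is {1, 6, 7, 8}
Step 7: union(3, 5) -> merged; set of 3 now {3, 5}
Step 8: union(10, 5) -> merged; set of 10 now {3, 5, 10}
Step 9: union(1, 10) -> merged; set of 1 now {1, 3, 5, 6, 7, 8, 10}
Step 10: find(3) -> no change; set of 3 is {1, 3, 5, 6, 7, 8, 10}
Step 11: union(7, 8) -> already same set; set of 7 now {1, 3, 5, 6, 7, 8, 10}
Step 12: union(7, 2) -> merged; set of 7 now {0, 1, 2, 3, 4, 5, 6, 7, 8, 10}
Step 13: find(5) -> no change; set of 5 is {0, 1, 2, 3, 4, 5, 6, 7, 8, 10}
Step 14: union(1, 0) -> already same set; set of 1 now {0, 1, 2, 3, 4, 5, 6, 7, 8, 10}
Step 15: find(7) -> no change; set of 7 is {0, 1, 2, 3, 4, 5, 6, 7, 8, 10}
Step 16: union(6, 8) -> already same set; set of 6 now {0, 1, 2, 3, 4, 5, 6, 7, 8, 10}
Step 17: union(4, 2) -> already same set; set of 4 now {0, 1, 2, 3, 4, 5, 6, 7, 8, 10}
Step 18: union(4, 5) -> already same set; set of 4 now {0, 1, 2, 3, 4, 5, 6, 7, 8, 10}
Step 19: find(10) -> no change; set of 10 is {0, 1, 2, 3, 4, 5, 6, 7, 8, 10}
Step 20: union(6, 8) -> already same set; set of 6 now {0, 1, 2, 3, 4, 5, 6, 7, 8, 10}
Step 21: union(10, 2) -> already same set; set of 10 now {0, 1, 2, 3, 4, 5, 6, 7, 8, 10}
Step 22: union(4, 3) -> already same set; set of 4 now {0, 1, 2, 3, 4, 5, 6, 7, 8, 10}
Component of 3: {0, 1, 2, 3, 4, 5, 6, 7, 8, 10}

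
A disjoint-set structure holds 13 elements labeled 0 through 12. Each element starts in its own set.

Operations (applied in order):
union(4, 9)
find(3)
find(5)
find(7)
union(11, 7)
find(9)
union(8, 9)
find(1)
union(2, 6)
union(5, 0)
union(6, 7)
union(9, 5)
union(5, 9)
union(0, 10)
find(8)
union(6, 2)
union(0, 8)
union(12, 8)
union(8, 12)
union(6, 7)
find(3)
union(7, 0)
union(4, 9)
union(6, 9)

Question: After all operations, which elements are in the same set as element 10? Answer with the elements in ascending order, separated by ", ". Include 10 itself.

Step 1: union(4, 9) -> merged; set of 4 now {4, 9}
Step 2: find(3) -> no change; set of 3 is {3}
Step 3: find(5) -> no change; set of 5 is {5}
Step 4: find(7) -> no change; set of 7 is {7}
Step 5: union(11, 7) -> merged; set of 11 now {7, 11}
Step 6: find(9) -> no change; set of 9 is {4, 9}
Step 7: union(8, 9) -> merged; set of 8 now {4, 8, 9}
Step 8: find(1) -> no change; set of 1 is {1}
Step 9: union(2, 6) -> merged; set of 2 now {2, 6}
Step 10: union(5, 0) -> merged; set of 5 now {0, 5}
Step 11: union(6, 7) -> merged; set of 6 now {2, 6, 7, 11}
Step 12: union(9, 5) -> merged; set of 9 now {0, 4, 5, 8, 9}
Step 13: union(5, 9) -> already same set; set of 5 now {0, 4, 5, 8, 9}
Step 14: union(0, 10) -> merged; set of 0 now {0, 4, 5, 8, 9, 10}
Step 15: find(8) -> no change; set of 8 is {0, 4, 5, 8, 9, 10}
Step 16: union(6, 2) -> already same set; set of 6 now {2, 6, 7, 11}
Step 17: union(0, 8) -> already same set; set of 0 now {0, 4, 5, 8, 9, 10}
Step 18: union(12, 8) -> merged; set of 12 now {0, 4, 5, 8, 9, 10, 12}
Step 19: union(8, 12) -> already same set; set of 8 now {0, 4, 5, 8, 9, 10, 12}
Step 20: union(6, 7) -> already same set; set of 6 now {2, 6, 7, 11}
Step 21: find(3) -> no change; set of 3 is {3}
Step 22: union(7, 0) -> merged; set of 7 now {0, 2, 4, 5, 6, 7, 8, 9, 10, 11, 12}
Step 23: union(4, 9) -> already same set; set of 4 now {0, 2, 4, 5, 6, 7, 8, 9, 10, 11, 12}
Step 24: union(6, 9) -> already same set; set of 6 now {0, 2, 4, 5, 6, 7, 8, 9, 10, 11, 12}
Component of 10: {0, 2, 4, 5, 6, 7, 8, 9, 10, 11, 12}

Answer: 0, 2, 4, 5, 6, 7, 8, 9, 10, 11, 12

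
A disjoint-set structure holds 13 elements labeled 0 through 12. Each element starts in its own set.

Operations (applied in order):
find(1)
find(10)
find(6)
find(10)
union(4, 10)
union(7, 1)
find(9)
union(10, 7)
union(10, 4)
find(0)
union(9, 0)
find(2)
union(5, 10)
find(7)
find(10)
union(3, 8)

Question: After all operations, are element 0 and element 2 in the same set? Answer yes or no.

Answer: no

Derivation:
Step 1: find(1) -> no change; set of 1 is {1}
Step 2: find(10) -> no change; set of 10 is {10}
Step 3: find(6) -> no change; set of 6 is {6}
Step 4: find(10) -> no change; set of 10 is {10}
Step 5: union(4, 10) -> merged; set of 4 now {4, 10}
Step 6: union(7, 1) -> merged; set of 7 now {1, 7}
Step 7: find(9) -> no change; set of 9 is {9}
Step 8: union(10, 7) -> merged; set of 10 now {1, 4, 7, 10}
Step 9: union(10, 4) -> already same set; set of 10 now {1, 4, 7, 10}
Step 10: find(0) -> no change; set of 0 is {0}
Step 11: union(9, 0) -> merged; set of 9 now {0, 9}
Step 12: find(2) -> no change; set of 2 is {2}
Step 13: union(5, 10) -> merged; set of 5 now {1, 4, 5, 7, 10}
Step 14: find(7) -> no change; set of 7 is {1, 4, 5, 7, 10}
Step 15: find(10) -> no change; set of 10 is {1, 4, 5, 7, 10}
Step 16: union(3, 8) -> merged; set of 3 now {3, 8}
Set of 0: {0, 9}; 2 is not a member.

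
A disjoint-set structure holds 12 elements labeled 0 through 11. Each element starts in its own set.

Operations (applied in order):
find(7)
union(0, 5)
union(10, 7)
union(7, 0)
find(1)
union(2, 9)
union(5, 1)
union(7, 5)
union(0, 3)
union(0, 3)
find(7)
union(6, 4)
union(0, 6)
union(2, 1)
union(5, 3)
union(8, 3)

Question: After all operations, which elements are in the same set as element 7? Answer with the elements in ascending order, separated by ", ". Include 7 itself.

Step 1: find(7) -> no change; set of 7 is {7}
Step 2: union(0, 5) -> merged; set of 0 now {0, 5}
Step 3: union(10, 7) -> merged; set of 10 now {7, 10}
Step 4: union(7, 0) -> merged; set of 7 now {0, 5, 7, 10}
Step 5: find(1) -> no change; set of 1 is {1}
Step 6: union(2, 9) -> merged; set of 2 now {2, 9}
Step 7: union(5, 1) -> merged; set of 5 now {0, 1, 5, 7, 10}
Step 8: union(7, 5) -> already same set; set of 7 now {0, 1, 5, 7, 10}
Step 9: union(0, 3) -> merged; set of 0 now {0, 1, 3, 5, 7, 10}
Step 10: union(0, 3) -> already same set; set of 0 now {0, 1, 3, 5, 7, 10}
Step 11: find(7) -> no change; set of 7 is {0, 1, 3, 5, 7, 10}
Step 12: union(6, 4) -> merged; set of 6 now {4, 6}
Step 13: union(0, 6) -> merged; set of 0 now {0, 1, 3, 4, 5, 6, 7, 10}
Step 14: union(2, 1) -> merged; set of 2 now {0, 1, 2, 3, 4, 5, 6, 7, 9, 10}
Step 15: union(5, 3) -> already same set; set of 5 now {0, 1, 2, 3, 4, 5, 6, 7, 9, 10}
Step 16: union(8, 3) -> merged; set of 8 now {0, 1, 2, 3, 4, 5, 6, 7, 8, 9, 10}
Component of 7: {0, 1, 2, 3, 4, 5, 6, 7, 8, 9, 10}

Answer: 0, 1, 2, 3, 4, 5, 6, 7, 8, 9, 10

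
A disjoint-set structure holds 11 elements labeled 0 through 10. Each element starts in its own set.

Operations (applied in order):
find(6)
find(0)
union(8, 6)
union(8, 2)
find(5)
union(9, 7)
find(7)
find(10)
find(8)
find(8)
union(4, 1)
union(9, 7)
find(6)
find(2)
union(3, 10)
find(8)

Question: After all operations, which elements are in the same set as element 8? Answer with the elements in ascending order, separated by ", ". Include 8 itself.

Step 1: find(6) -> no change; set of 6 is {6}
Step 2: find(0) -> no change; set of 0 is {0}
Step 3: union(8, 6) -> merged; set of 8 now {6, 8}
Step 4: union(8, 2) -> merged; set of 8 now {2, 6, 8}
Step 5: find(5) -> no change; set of 5 is {5}
Step 6: union(9, 7) -> merged; set of 9 now {7, 9}
Step 7: find(7) -> no change; set of 7 is {7, 9}
Step 8: find(10) -> no change; set of 10 is {10}
Step 9: find(8) -> no change; set of 8 is {2, 6, 8}
Step 10: find(8) -> no change; set of 8 is {2, 6, 8}
Step 11: union(4, 1) -> merged; set of 4 now {1, 4}
Step 12: union(9, 7) -> already same set; set of 9 now {7, 9}
Step 13: find(6) -> no change; set of 6 is {2, 6, 8}
Step 14: find(2) -> no change; set of 2 is {2, 6, 8}
Step 15: union(3, 10) -> merged; set of 3 now {3, 10}
Step 16: find(8) -> no change; set of 8 is {2, 6, 8}
Component of 8: {2, 6, 8}

Answer: 2, 6, 8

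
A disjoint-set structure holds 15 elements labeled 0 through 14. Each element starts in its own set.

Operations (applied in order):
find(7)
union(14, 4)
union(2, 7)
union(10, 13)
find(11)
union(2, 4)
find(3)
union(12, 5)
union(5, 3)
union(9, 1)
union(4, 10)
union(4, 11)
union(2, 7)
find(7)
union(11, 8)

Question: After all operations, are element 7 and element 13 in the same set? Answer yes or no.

Step 1: find(7) -> no change; set of 7 is {7}
Step 2: union(14, 4) -> merged; set of 14 now {4, 14}
Step 3: union(2, 7) -> merged; set of 2 now {2, 7}
Step 4: union(10, 13) -> merged; set of 10 now {10, 13}
Step 5: find(11) -> no change; set of 11 is {11}
Step 6: union(2, 4) -> merged; set of 2 now {2, 4, 7, 14}
Step 7: find(3) -> no change; set of 3 is {3}
Step 8: union(12, 5) -> merged; set of 12 now {5, 12}
Step 9: union(5, 3) -> merged; set of 5 now {3, 5, 12}
Step 10: union(9, 1) -> merged; set of 9 now {1, 9}
Step 11: union(4, 10) -> merged; set of 4 now {2, 4, 7, 10, 13, 14}
Step 12: union(4, 11) -> merged; set of 4 now {2, 4, 7, 10, 11, 13, 14}
Step 13: union(2, 7) -> already same set; set of 2 now {2, 4, 7, 10, 11, 13, 14}
Step 14: find(7) -> no change; set of 7 is {2, 4, 7, 10, 11, 13, 14}
Step 15: union(11, 8) -> merged; set of 11 now {2, 4, 7, 8, 10, 11, 13, 14}
Set of 7: {2, 4, 7, 8, 10, 11, 13, 14}; 13 is a member.

Answer: yes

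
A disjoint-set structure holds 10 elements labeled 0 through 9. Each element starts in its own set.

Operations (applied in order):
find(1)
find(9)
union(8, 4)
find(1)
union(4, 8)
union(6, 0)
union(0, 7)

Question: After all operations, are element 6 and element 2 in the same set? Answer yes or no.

Answer: no

Derivation:
Step 1: find(1) -> no change; set of 1 is {1}
Step 2: find(9) -> no change; set of 9 is {9}
Step 3: union(8, 4) -> merged; set of 8 now {4, 8}
Step 4: find(1) -> no change; set of 1 is {1}
Step 5: union(4, 8) -> already same set; set of 4 now {4, 8}
Step 6: union(6, 0) -> merged; set of 6 now {0, 6}
Step 7: union(0, 7) -> merged; set of 0 now {0, 6, 7}
Set of 6: {0, 6, 7}; 2 is not a member.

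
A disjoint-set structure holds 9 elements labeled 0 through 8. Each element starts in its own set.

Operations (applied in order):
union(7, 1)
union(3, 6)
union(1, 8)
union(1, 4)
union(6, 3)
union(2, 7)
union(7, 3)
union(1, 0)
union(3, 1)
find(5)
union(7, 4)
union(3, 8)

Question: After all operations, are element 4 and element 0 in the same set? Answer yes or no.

Step 1: union(7, 1) -> merged; set of 7 now {1, 7}
Step 2: union(3, 6) -> merged; set of 3 now {3, 6}
Step 3: union(1, 8) -> merged; set of 1 now {1, 7, 8}
Step 4: union(1, 4) -> merged; set of 1 now {1, 4, 7, 8}
Step 5: union(6, 3) -> already same set; set of 6 now {3, 6}
Step 6: union(2, 7) -> merged; set of 2 now {1, 2, 4, 7, 8}
Step 7: union(7, 3) -> merged; set of 7 now {1, 2, 3, 4, 6, 7, 8}
Step 8: union(1, 0) -> merged; set of 1 now {0, 1, 2, 3, 4, 6, 7, 8}
Step 9: union(3, 1) -> already same set; set of 3 now {0, 1, 2, 3, 4, 6, 7, 8}
Step 10: find(5) -> no change; set of 5 is {5}
Step 11: union(7, 4) -> already same set; set of 7 now {0, 1, 2, 3, 4, 6, 7, 8}
Step 12: union(3, 8) -> already same set; set of 3 now {0, 1, 2, 3, 4, 6, 7, 8}
Set of 4: {0, 1, 2, 3, 4, 6, 7, 8}; 0 is a member.

Answer: yes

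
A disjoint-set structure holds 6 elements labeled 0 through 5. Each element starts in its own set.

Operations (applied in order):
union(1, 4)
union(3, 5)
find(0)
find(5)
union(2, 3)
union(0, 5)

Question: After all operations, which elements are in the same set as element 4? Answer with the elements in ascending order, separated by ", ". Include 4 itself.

Step 1: union(1, 4) -> merged; set of 1 now {1, 4}
Step 2: union(3, 5) -> merged; set of 3 now {3, 5}
Step 3: find(0) -> no change; set of 0 is {0}
Step 4: find(5) -> no change; set of 5 is {3, 5}
Step 5: union(2, 3) -> merged; set of 2 now {2, 3, 5}
Step 6: union(0, 5) -> merged; set of 0 now {0, 2, 3, 5}
Component of 4: {1, 4}

Answer: 1, 4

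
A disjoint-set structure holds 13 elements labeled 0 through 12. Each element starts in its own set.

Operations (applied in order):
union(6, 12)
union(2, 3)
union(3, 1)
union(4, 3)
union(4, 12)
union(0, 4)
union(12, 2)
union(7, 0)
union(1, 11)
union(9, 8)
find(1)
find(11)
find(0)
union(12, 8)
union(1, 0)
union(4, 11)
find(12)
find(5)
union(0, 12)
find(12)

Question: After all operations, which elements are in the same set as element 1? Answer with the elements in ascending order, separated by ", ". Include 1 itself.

Step 1: union(6, 12) -> merged; set of 6 now {6, 12}
Step 2: union(2, 3) -> merged; set of 2 now {2, 3}
Step 3: union(3, 1) -> merged; set of 3 now {1, 2, 3}
Step 4: union(4, 3) -> merged; set of 4 now {1, 2, 3, 4}
Step 5: union(4, 12) -> merged; set of 4 now {1, 2, 3, 4, 6, 12}
Step 6: union(0, 4) -> merged; set of 0 now {0, 1, 2, 3, 4, 6, 12}
Step 7: union(12, 2) -> already same set; set of 12 now {0, 1, 2, 3, 4, 6, 12}
Step 8: union(7, 0) -> merged; set of 7 now {0, 1, 2, 3, 4, 6, 7, 12}
Step 9: union(1, 11) -> merged; set of 1 now {0, 1, 2, 3, 4, 6, 7, 11, 12}
Step 10: union(9, 8) -> merged; set of 9 now {8, 9}
Step 11: find(1) -> no change; set of 1 is {0, 1, 2, 3, 4, 6, 7, 11, 12}
Step 12: find(11) -> no change; set of 11 is {0, 1, 2, 3, 4, 6, 7, 11, 12}
Step 13: find(0) -> no change; set of 0 is {0, 1, 2, 3, 4, 6, 7, 11, 12}
Step 14: union(12, 8) -> merged; set of 12 now {0, 1, 2, 3, 4, 6, 7, 8, 9, 11, 12}
Step 15: union(1, 0) -> already same set; set of 1 now {0, 1, 2, 3, 4, 6, 7, 8, 9, 11, 12}
Step 16: union(4, 11) -> already same set; set of 4 now {0, 1, 2, 3, 4, 6, 7, 8, 9, 11, 12}
Step 17: find(12) -> no change; set of 12 is {0, 1, 2, 3, 4, 6, 7, 8, 9, 11, 12}
Step 18: find(5) -> no change; set of 5 is {5}
Step 19: union(0, 12) -> already same set; set of 0 now {0, 1, 2, 3, 4, 6, 7, 8, 9, 11, 12}
Step 20: find(12) -> no change; set of 12 is {0, 1, 2, 3, 4, 6, 7, 8, 9, 11, 12}
Component of 1: {0, 1, 2, 3, 4, 6, 7, 8, 9, 11, 12}

Answer: 0, 1, 2, 3, 4, 6, 7, 8, 9, 11, 12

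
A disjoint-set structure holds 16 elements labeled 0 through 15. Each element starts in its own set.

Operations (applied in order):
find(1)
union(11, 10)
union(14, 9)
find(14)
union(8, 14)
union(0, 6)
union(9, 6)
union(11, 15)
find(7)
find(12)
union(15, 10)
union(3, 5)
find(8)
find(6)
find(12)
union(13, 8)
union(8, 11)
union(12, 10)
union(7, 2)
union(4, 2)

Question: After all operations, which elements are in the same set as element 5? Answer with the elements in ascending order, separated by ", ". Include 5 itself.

Answer: 3, 5

Derivation:
Step 1: find(1) -> no change; set of 1 is {1}
Step 2: union(11, 10) -> merged; set of 11 now {10, 11}
Step 3: union(14, 9) -> merged; set of 14 now {9, 14}
Step 4: find(14) -> no change; set of 14 is {9, 14}
Step 5: union(8, 14) -> merged; set of 8 now {8, 9, 14}
Step 6: union(0, 6) -> merged; set of 0 now {0, 6}
Step 7: union(9, 6) -> merged; set of 9 now {0, 6, 8, 9, 14}
Step 8: union(11, 15) -> merged; set of 11 now {10, 11, 15}
Step 9: find(7) -> no change; set of 7 is {7}
Step 10: find(12) -> no change; set of 12 is {12}
Step 11: union(15, 10) -> already same set; set of 15 now {10, 11, 15}
Step 12: union(3, 5) -> merged; set of 3 now {3, 5}
Step 13: find(8) -> no change; set of 8 is {0, 6, 8, 9, 14}
Step 14: find(6) -> no change; set of 6 is {0, 6, 8, 9, 14}
Step 15: find(12) -> no change; set of 12 is {12}
Step 16: union(13, 8) -> merged; set of 13 now {0, 6, 8, 9, 13, 14}
Step 17: union(8, 11) -> merged; set of 8 now {0, 6, 8, 9, 10, 11, 13, 14, 15}
Step 18: union(12, 10) -> merged; set of 12 now {0, 6, 8, 9, 10, 11, 12, 13, 14, 15}
Step 19: union(7, 2) -> merged; set of 7 now {2, 7}
Step 20: union(4, 2) -> merged; set of 4 now {2, 4, 7}
Component of 5: {3, 5}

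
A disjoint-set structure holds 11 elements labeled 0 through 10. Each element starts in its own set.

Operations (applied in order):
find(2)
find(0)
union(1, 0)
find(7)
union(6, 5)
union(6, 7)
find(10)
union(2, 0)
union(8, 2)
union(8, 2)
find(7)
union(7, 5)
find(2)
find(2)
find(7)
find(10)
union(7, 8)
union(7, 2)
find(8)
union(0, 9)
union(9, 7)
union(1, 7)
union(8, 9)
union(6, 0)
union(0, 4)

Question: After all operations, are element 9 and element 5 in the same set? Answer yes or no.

Answer: yes

Derivation:
Step 1: find(2) -> no change; set of 2 is {2}
Step 2: find(0) -> no change; set of 0 is {0}
Step 3: union(1, 0) -> merged; set of 1 now {0, 1}
Step 4: find(7) -> no change; set of 7 is {7}
Step 5: union(6, 5) -> merged; set of 6 now {5, 6}
Step 6: union(6, 7) -> merged; set of 6 now {5, 6, 7}
Step 7: find(10) -> no change; set of 10 is {10}
Step 8: union(2, 0) -> merged; set of 2 now {0, 1, 2}
Step 9: union(8, 2) -> merged; set of 8 now {0, 1, 2, 8}
Step 10: union(8, 2) -> already same set; set of 8 now {0, 1, 2, 8}
Step 11: find(7) -> no change; set of 7 is {5, 6, 7}
Step 12: union(7, 5) -> already same set; set of 7 now {5, 6, 7}
Step 13: find(2) -> no change; set of 2 is {0, 1, 2, 8}
Step 14: find(2) -> no change; set of 2 is {0, 1, 2, 8}
Step 15: find(7) -> no change; set of 7 is {5, 6, 7}
Step 16: find(10) -> no change; set of 10 is {10}
Step 17: union(7, 8) -> merged; set of 7 now {0, 1, 2, 5, 6, 7, 8}
Step 18: union(7, 2) -> already same set; set of 7 now {0, 1, 2, 5, 6, 7, 8}
Step 19: find(8) -> no change; set of 8 is {0, 1, 2, 5, 6, 7, 8}
Step 20: union(0, 9) -> merged; set of 0 now {0, 1, 2, 5, 6, 7, 8, 9}
Step 21: union(9, 7) -> already same set; set of 9 now {0, 1, 2, 5, 6, 7, 8, 9}
Step 22: union(1, 7) -> already same set; set of 1 now {0, 1, 2, 5, 6, 7, 8, 9}
Step 23: union(8, 9) -> already same set; set of 8 now {0, 1, 2, 5, 6, 7, 8, 9}
Step 24: union(6, 0) -> already same set; set of 6 now {0, 1, 2, 5, 6, 7, 8, 9}
Step 25: union(0, 4) -> merged; set of 0 now {0, 1, 2, 4, 5, 6, 7, 8, 9}
Set of 9: {0, 1, 2, 4, 5, 6, 7, 8, 9}; 5 is a member.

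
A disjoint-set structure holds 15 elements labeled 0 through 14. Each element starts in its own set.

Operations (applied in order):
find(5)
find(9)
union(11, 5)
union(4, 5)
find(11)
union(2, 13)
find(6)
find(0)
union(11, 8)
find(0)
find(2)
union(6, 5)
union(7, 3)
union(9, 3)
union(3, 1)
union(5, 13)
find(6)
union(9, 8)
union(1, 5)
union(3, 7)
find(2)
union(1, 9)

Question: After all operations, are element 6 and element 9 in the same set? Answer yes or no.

Answer: yes

Derivation:
Step 1: find(5) -> no change; set of 5 is {5}
Step 2: find(9) -> no change; set of 9 is {9}
Step 3: union(11, 5) -> merged; set of 11 now {5, 11}
Step 4: union(4, 5) -> merged; set of 4 now {4, 5, 11}
Step 5: find(11) -> no change; set of 11 is {4, 5, 11}
Step 6: union(2, 13) -> merged; set of 2 now {2, 13}
Step 7: find(6) -> no change; set of 6 is {6}
Step 8: find(0) -> no change; set of 0 is {0}
Step 9: union(11, 8) -> merged; set of 11 now {4, 5, 8, 11}
Step 10: find(0) -> no change; set of 0 is {0}
Step 11: find(2) -> no change; set of 2 is {2, 13}
Step 12: union(6, 5) -> merged; set of 6 now {4, 5, 6, 8, 11}
Step 13: union(7, 3) -> merged; set of 7 now {3, 7}
Step 14: union(9, 3) -> merged; set of 9 now {3, 7, 9}
Step 15: union(3, 1) -> merged; set of 3 now {1, 3, 7, 9}
Step 16: union(5, 13) -> merged; set of 5 now {2, 4, 5, 6, 8, 11, 13}
Step 17: find(6) -> no change; set of 6 is {2, 4, 5, 6, 8, 11, 13}
Step 18: union(9, 8) -> merged; set of 9 now {1, 2, 3, 4, 5, 6, 7, 8, 9, 11, 13}
Step 19: union(1, 5) -> already same set; set of 1 now {1, 2, 3, 4, 5, 6, 7, 8, 9, 11, 13}
Step 20: union(3, 7) -> already same set; set of 3 now {1, 2, 3, 4, 5, 6, 7, 8, 9, 11, 13}
Step 21: find(2) -> no change; set of 2 is {1, 2, 3, 4, 5, 6, 7, 8, 9, 11, 13}
Step 22: union(1, 9) -> already same set; set of 1 now {1, 2, 3, 4, 5, 6, 7, 8, 9, 11, 13}
Set of 6: {1, 2, 3, 4, 5, 6, 7, 8, 9, 11, 13}; 9 is a member.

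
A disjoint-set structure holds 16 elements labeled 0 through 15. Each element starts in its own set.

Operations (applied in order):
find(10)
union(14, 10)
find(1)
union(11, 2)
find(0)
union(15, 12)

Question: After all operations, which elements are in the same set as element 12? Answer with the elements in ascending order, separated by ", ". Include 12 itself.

Answer: 12, 15

Derivation:
Step 1: find(10) -> no change; set of 10 is {10}
Step 2: union(14, 10) -> merged; set of 14 now {10, 14}
Step 3: find(1) -> no change; set of 1 is {1}
Step 4: union(11, 2) -> merged; set of 11 now {2, 11}
Step 5: find(0) -> no change; set of 0 is {0}
Step 6: union(15, 12) -> merged; set of 15 now {12, 15}
Component of 12: {12, 15}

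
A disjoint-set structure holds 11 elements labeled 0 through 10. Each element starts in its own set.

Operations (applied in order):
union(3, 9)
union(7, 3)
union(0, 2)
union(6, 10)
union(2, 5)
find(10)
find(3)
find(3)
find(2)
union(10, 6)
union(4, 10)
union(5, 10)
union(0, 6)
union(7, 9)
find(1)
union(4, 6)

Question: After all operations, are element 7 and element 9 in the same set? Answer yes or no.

Answer: yes

Derivation:
Step 1: union(3, 9) -> merged; set of 3 now {3, 9}
Step 2: union(7, 3) -> merged; set of 7 now {3, 7, 9}
Step 3: union(0, 2) -> merged; set of 0 now {0, 2}
Step 4: union(6, 10) -> merged; set of 6 now {6, 10}
Step 5: union(2, 5) -> merged; set of 2 now {0, 2, 5}
Step 6: find(10) -> no change; set of 10 is {6, 10}
Step 7: find(3) -> no change; set of 3 is {3, 7, 9}
Step 8: find(3) -> no change; set of 3 is {3, 7, 9}
Step 9: find(2) -> no change; set of 2 is {0, 2, 5}
Step 10: union(10, 6) -> already same set; set of 10 now {6, 10}
Step 11: union(4, 10) -> merged; set of 4 now {4, 6, 10}
Step 12: union(5, 10) -> merged; set of 5 now {0, 2, 4, 5, 6, 10}
Step 13: union(0, 6) -> already same set; set of 0 now {0, 2, 4, 5, 6, 10}
Step 14: union(7, 9) -> already same set; set of 7 now {3, 7, 9}
Step 15: find(1) -> no change; set of 1 is {1}
Step 16: union(4, 6) -> already same set; set of 4 now {0, 2, 4, 5, 6, 10}
Set of 7: {3, 7, 9}; 9 is a member.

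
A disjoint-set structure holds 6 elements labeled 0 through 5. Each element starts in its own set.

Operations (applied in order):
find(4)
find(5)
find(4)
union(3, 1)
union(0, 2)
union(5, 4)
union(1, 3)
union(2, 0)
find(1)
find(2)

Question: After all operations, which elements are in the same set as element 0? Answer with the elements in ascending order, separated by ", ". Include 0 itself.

Step 1: find(4) -> no change; set of 4 is {4}
Step 2: find(5) -> no change; set of 5 is {5}
Step 3: find(4) -> no change; set of 4 is {4}
Step 4: union(3, 1) -> merged; set of 3 now {1, 3}
Step 5: union(0, 2) -> merged; set of 0 now {0, 2}
Step 6: union(5, 4) -> merged; set of 5 now {4, 5}
Step 7: union(1, 3) -> already same set; set of 1 now {1, 3}
Step 8: union(2, 0) -> already same set; set of 2 now {0, 2}
Step 9: find(1) -> no change; set of 1 is {1, 3}
Step 10: find(2) -> no change; set of 2 is {0, 2}
Component of 0: {0, 2}

Answer: 0, 2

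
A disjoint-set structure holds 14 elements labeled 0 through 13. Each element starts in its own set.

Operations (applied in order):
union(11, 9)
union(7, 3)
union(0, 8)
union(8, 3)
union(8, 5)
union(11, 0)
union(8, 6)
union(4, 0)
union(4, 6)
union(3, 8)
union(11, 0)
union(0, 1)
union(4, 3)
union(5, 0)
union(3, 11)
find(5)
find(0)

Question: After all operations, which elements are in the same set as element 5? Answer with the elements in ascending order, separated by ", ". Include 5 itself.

Step 1: union(11, 9) -> merged; set of 11 now {9, 11}
Step 2: union(7, 3) -> merged; set of 7 now {3, 7}
Step 3: union(0, 8) -> merged; set of 0 now {0, 8}
Step 4: union(8, 3) -> merged; set of 8 now {0, 3, 7, 8}
Step 5: union(8, 5) -> merged; set of 8 now {0, 3, 5, 7, 8}
Step 6: union(11, 0) -> merged; set of 11 now {0, 3, 5, 7, 8, 9, 11}
Step 7: union(8, 6) -> merged; set of 8 now {0, 3, 5, 6, 7, 8, 9, 11}
Step 8: union(4, 0) -> merged; set of 4 now {0, 3, 4, 5, 6, 7, 8, 9, 11}
Step 9: union(4, 6) -> already same set; set of 4 now {0, 3, 4, 5, 6, 7, 8, 9, 11}
Step 10: union(3, 8) -> already same set; set of 3 now {0, 3, 4, 5, 6, 7, 8, 9, 11}
Step 11: union(11, 0) -> already same set; set of 11 now {0, 3, 4, 5, 6, 7, 8, 9, 11}
Step 12: union(0, 1) -> merged; set of 0 now {0, 1, 3, 4, 5, 6, 7, 8, 9, 11}
Step 13: union(4, 3) -> already same set; set of 4 now {0, 1, 3, 4, 5, 6, 7, 8, 9, 11}
Step 14: union(5, 0) -> already same set; set of 5 now {0, 1, 3, 4, 5, 6, 7, 8, 9, 11}
Step 15: union(3, 11) -> already same set; set of 3 now {0, 1, 3, 4, 5, 6, 7, 8, 9, 11}
Step 16: find(5) -> no change; set of 5 is {0, 1, 3, 4, 5, 6, 7, 8, 9, 11}
Step 17: find(0) -> no change; set of 0 is {0, 1, 3, 4, 5, 6, 7, 8, 9, 11}
Component of 5: {0, 1, 3, 4, 5, 6, 7, 8, 9, 11}

Answer: 0, 1, 3, 4, 5, 6, 7, 8, 9, 11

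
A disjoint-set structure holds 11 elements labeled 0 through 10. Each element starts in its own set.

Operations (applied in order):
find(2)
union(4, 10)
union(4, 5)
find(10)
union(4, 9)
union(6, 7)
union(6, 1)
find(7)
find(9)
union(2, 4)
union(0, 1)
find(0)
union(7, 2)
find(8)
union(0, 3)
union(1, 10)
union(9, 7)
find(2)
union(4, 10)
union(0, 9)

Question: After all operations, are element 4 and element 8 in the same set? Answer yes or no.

Answer: no

Derivation:
Step 1: find(2) -> no change; set of 2 is {2}
Step 2: union(4, 10) -> merged; set of 4 now {4, 10}
Step 3: union(4, 5) -> merged; set of 4 now {4, 5, 10}
Step 4: find(10) -> no change; set of 10 is {4, 5, 10}
Step 5: union(4, 9) -> merged; set of 4 now {4, 5, 9, 10}
Step 6: union(6, 7) -> merged; set of 6 now {6, 7}
Step 7: union(6, 1) -> merged; set of 6 now {1, 6, 7}
Step 8: find(7) -> no change; set of 7 is {1, 6, 7}
Step 9: find(9) -> no change; set of 9 is {4, 5, 9, 10}
Step 10: union(2, 4) -> merged; set of 2 now {2, 4, 5, 9, 10}
Step 11: union(0, 1) -> merged; set of 0 now {0, 1, 6, 7}
Step 12: find(0) -> no change; set of 0 is {0, 1, 6, 7}
Step 13: union(7, 2) -> merged; set of 7 now {0, 1, 2, 4, 5, 6, 7, 9, 10}
Step 14: find(8) -> no change; set of 8 is {8}
Step 15: union(0, 3) -> merged; set of 0 now {0, 1, 2, 3, 4, 5, 6, 7, 9, 10}
Step 16: union(1, 10) -> already same set; set of 1 now {0, 1, 2, 3, 4, 5, 6, 7, 9, 10}
Step 17: union(9, 7) -> already same set; set of 9 now {0, 1, 2, 3, 4, 5, 6, 7, 9, 10}
Step 18: find(2) -> no change; set of 2 is {0, 1, 2, 3, 4, 5, 6, 7, 9, 10}
Step 19: union(4, 10) -> already same set; set of 4 now {0, 1, 2, 3, 4, 5, 6, 7, 9, 10}
Step 20: union(0, 9) -> already same set; set of 0 now {0, 1, 2, 3, 4, 5, 6, 7, 9, 10}
Set of 4: {0, 1, 2, 3, 4, 5, 6, 7, 9, 10}; 8 is not a member.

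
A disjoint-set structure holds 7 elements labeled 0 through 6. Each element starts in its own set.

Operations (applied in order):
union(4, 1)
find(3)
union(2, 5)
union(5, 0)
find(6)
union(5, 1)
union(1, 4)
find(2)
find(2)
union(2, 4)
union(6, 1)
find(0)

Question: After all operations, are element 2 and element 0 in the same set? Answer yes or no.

Step 1: union(4, 1) -> merged; set of 4 now {1, 4}
Step 2: find(3) -> no change; set of 3 is {3}
Step 3: union(2, 5) -> merged; set of 2 now {2, 5}
Step 4: union(5, 0) -> merged; set of 5 now {0, 2, 5}
Step 5: find(6) -> no change; set of 6 is {6}
Step 6: union(5, 1) -> merged; set of 5 now {0, 1, 2, 4, 5}
Step 7: union(1, 4) -> already same set; set of 1 now {0, 1, 2, 4, 5}
Step 8: find(2) -> no change; set of 2 is {0, 1, 2, 4, 5}
Step 9: find(2) -> no change; set of 2 is {0, 1, 2, 4, 5}
Step 10: union(2, 4) -> already same set; set of 2 now {0, 1, 2, 4, 5}
Step 11: union(6, 1) -> merged; set of 6 now {0, 1, 2, 4, 5, 6}
Step 12: find(0) -> no change; set of 0 is {0, 1, 2, 4, 5, 6}
Set of 2: {0, 1, 2, 4, 5, 6}; 0 is a member.

Answer: yes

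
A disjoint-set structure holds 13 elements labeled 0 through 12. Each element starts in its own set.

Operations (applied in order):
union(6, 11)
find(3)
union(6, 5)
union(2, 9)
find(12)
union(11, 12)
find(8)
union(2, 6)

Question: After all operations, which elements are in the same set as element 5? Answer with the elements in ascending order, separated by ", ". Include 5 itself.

Step 1: union(6, 11) -> merged; set of 6 now {6, 11}
Step 2: find(3) -> no change; set of 3 is {3}
Step 3: union(6, 5) -> merged; set of 6 now {5, 6, 11}
Step 4: union(2, 9) -> merged; set of 2 now {2, 9}
Step 5: find(12) -> no change; set of 12 is {12}
Step 6: union(11, 12) -> merged; set of 11 now {5, 6, 11, 12}
Step 7: find(8) -> no change; set of 8 is {8}
Step 8: union(2, 6) -> merged; set of 2 now {2, 5, 6, 9, 11, 12}
Component of 5: {2, 5, 6, 9, 11, 12}

Answer: 2, 5, 6, 9, 11, 12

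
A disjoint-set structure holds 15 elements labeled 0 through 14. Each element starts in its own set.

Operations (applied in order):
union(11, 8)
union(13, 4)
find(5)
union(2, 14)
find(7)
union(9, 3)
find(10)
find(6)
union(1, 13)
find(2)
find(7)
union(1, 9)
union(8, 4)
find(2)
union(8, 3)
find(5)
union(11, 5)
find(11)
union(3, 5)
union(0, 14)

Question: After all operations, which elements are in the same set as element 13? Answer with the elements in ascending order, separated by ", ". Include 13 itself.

Answer: 1, 3, 4, 5, 8, 9, 11, 13

Derivation:
Step 1: union(11, 8) -> merged; set of 11 now {8, 11}
Step 2: union(13, 4) -> merged; set of 13 now {4, 13}
Step 3: find(5) -> no change; set of 5 is {5}
Step 4: union(2, 14) -> merged; set of 2 now {2, 14}
Step 5: find(7) -> no change; set of 7 is {7}
Step 6: union(9, 3) -> merged; set of 9 now {3, 9}
Step 7: find(10) -> no change; set of 10 is {10}
Step 8: find(6) -> no change; set of 6 is {6}
Step 9: union(1, 13) -> merged; set of 1 now {1, 4, 13}
Step 10: find(2) -> no change; set of 2 is {2, 14}
Step 11: find(7) -> no change; set of 7 is {7}
Step 12: union(1, 9) -> merged; set of 1 now {1, 3, 4, 9, 13}
Step 13: union(8, 4) -> merged; set of 8 now {1, 3, 4, 8, 9, 11, 13}
Step 14: find(2) -> no change; set of 2 is {2, 14}
Step 15: union(8, 3) -> already same set; set of 8 now {1, 3, 4, 8, 9, 11, 13}
Step 16: find(5) -> no change; set of 5 is {5}
Step 17: union(11, 5) -> merged; set of 11 now {1, 3, 4, 5, 8, 9, 11, 13}
Step 18: find(11) -> no change; set of 11 is {1, 3, 4, 5, 8, 9, 11, 13}
Step 19: union(3, 5) -> already same set; set of 3 now {1, 3, 4, 5, 8, 9, 11, 13}
Step 20: union(0, 14) -> merged; set of 0 now {0, 2, 14}
Component of 13: {1, 3, 4, 5, 8, 9, 11, 13}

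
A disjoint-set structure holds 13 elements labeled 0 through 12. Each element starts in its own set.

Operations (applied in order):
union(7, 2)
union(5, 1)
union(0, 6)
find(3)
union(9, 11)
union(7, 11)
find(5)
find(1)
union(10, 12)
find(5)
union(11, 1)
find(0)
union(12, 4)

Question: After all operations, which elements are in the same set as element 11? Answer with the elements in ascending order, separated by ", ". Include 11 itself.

Answer: 1, 2, 5, 7, 9, 11

Derivation:
Step 1: union(7, 2) -> merged; set of 7 now {2, 7}
Step 2: union(5, 1) -> merged; set of 5 now {1, 5}
Step 3: union(0, 6) -> merged; set of 0 now {0, 6}
Step 4: find(3) -> no change; set of 3 is {3}
Step 5: union(9, 11) -> merged; set of 9 now {9, 11}
Step 6: union(7, 11) -> merged; set of 7 now {2, 7, 9, 11}
Step 7: find(5) -> no change; set of 5 is {1, 5}
Step 8: find(1) -> no change; set of 1 is {1, 5}
Step 9: union(10, 12) -> merged; set of 10 now {10, 12}
Step 10: find(5) -> no change; set of 5 is {1, 5}
Step 11: union(11, 1) -> merged; set of 11 now {1, 2, 5, 7, 9, 11}
Step 12: find(0) -> no change; set of 0 is {0, 6}
Step 13: union(12, 4) -> merged; set of 12 now {4, 10, 12}
Component of 11: {1, 2, 5, 7, 9, 11}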